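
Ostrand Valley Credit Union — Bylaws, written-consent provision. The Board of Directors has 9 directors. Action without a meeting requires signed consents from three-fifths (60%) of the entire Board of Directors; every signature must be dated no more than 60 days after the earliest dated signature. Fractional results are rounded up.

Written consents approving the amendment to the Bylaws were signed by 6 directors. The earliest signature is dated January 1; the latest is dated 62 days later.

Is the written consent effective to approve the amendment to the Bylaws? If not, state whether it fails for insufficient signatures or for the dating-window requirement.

Signatures required: three-fifths (60%) of 9 — 3/5 of 9 = 5.40, rounded up to 6, so 6 needed; 6 signed. Sufficient.
Dating window: the latest signature is 62 days after the earliest; the limit is 60 days. Outside the window.

Not effective — dating-window requirement not satisfied.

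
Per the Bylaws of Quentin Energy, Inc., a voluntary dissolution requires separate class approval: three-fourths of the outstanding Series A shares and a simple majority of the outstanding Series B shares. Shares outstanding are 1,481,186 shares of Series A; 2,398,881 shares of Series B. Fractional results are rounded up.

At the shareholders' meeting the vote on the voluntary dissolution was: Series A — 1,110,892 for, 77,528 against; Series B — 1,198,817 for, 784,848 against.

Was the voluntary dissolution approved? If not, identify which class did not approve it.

Not approved — the Series B shares did not give the required vote.

Series A: 3/4 of 1481186 = 1110889.50, rounded up to 1110890; 1,110,890 required, 1,110,892 in favor — approved.
Series B: a majority of 2398881 is 1199441; 1,199,441 required, 1,198,817 in favor — not approved.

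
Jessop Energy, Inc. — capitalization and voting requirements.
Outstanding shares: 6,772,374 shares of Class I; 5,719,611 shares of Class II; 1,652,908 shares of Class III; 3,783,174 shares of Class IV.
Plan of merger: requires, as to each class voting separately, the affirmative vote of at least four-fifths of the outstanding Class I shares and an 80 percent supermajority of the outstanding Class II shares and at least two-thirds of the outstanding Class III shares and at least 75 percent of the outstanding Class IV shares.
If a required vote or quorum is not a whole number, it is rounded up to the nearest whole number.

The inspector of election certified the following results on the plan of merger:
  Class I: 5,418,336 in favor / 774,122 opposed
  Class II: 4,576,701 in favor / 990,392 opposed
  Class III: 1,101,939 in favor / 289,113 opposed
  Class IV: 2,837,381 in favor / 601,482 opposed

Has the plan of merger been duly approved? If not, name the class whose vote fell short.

Class I: 4/5 of 6772374 = 5417899.20, rounded up to 5417900; 5,417,900 required, 5,418,336 in favor — approved.
Class II: 4/5 of 5719611 = 4575688.80, rounded up to 4575689; 4,575,689 required, 4,576,701 in favor — approved.
Class III: 2/3 of 1652908 = 1101938.67, rounded up to 1101939; 1,101,939 required, 1,101,939 in favor — approved.
Class IV: 3/4 of 3783174 = 2837380.50, rounded up to 2837381; 2,837,381 required, 2,837,381 in favor — approved.

Approved — every class gave the required vote.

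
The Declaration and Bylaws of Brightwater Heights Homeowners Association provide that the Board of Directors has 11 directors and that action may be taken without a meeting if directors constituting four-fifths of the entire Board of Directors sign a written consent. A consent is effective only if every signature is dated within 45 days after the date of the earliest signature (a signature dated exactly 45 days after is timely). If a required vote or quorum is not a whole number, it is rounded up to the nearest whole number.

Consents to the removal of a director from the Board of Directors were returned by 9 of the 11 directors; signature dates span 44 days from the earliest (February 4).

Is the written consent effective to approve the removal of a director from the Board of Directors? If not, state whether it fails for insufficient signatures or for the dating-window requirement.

Effective — both the signature and dating-window requirements are satisfied.

Signatures required: four-fifths of 11 — 4/5 of 11 = 8.80, rounded up to 9, so 9 needed; 9 signed. Sufficient.
Dating window: the latest signature is 44 days after the earliest; the limit is 45 days. Within the window.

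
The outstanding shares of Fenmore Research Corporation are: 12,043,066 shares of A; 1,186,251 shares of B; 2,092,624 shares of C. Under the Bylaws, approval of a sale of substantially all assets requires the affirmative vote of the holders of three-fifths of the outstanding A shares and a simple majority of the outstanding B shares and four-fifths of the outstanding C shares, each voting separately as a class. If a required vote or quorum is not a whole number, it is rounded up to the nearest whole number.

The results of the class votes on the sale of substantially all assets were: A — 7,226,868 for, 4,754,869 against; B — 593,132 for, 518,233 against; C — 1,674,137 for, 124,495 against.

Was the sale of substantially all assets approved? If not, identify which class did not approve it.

Approved — every class gave the required vote.

A: 3/5 of 12043066 = 7225839.60, rounded up to 7225840; 7,225,840 required, 7,226,868 in favor — approved.
B: a majority of 1186251 is 593126; 593,126 required, 593,132 in favor — approved.
C: 4/5 of 2092624 = 1674099.20, rounded up to 1674100; 1,674,100 required, 1,674,137 in favor — approved.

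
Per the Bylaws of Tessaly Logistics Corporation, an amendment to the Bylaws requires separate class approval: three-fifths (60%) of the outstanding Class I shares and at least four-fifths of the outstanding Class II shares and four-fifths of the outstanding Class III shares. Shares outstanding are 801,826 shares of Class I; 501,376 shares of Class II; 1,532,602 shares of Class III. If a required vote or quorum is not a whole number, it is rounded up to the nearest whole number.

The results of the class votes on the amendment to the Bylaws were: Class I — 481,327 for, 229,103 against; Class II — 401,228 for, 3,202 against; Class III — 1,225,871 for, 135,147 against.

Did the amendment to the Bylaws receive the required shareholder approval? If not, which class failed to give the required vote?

Not approved — the Class III shares did not give the required vote.

Class I: 3/5 of 801826 = 481095.60, rounded up to 481096; 481,096 required, 481,327 in favor — approved.
Class II: 4/5 of 501376 = 401100.80, rounded up to 401101; 401,101 required, 401,228 in favor — approved.
Class III: 4/5 of 1532602 = 1226081.60, rounded up to 1226082; 1,226,082 required, 1,225,871 in favor — not approved.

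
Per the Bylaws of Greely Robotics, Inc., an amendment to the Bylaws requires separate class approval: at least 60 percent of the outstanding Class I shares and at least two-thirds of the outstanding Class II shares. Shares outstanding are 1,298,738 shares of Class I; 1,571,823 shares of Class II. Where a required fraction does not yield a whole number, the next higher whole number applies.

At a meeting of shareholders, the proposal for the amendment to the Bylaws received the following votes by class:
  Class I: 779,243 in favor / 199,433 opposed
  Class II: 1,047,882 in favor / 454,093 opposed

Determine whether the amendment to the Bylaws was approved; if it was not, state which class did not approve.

Approved — every class gave the required vote.

Class I: 3/5 of 1298738 = 779242.80, rounded up to 779243; 779,243 required, 779,243 in favor — approved.
Class II: 2/3 of 1571823 = 1047882; 1,047,882 required, 1,047,882 in favor — approved.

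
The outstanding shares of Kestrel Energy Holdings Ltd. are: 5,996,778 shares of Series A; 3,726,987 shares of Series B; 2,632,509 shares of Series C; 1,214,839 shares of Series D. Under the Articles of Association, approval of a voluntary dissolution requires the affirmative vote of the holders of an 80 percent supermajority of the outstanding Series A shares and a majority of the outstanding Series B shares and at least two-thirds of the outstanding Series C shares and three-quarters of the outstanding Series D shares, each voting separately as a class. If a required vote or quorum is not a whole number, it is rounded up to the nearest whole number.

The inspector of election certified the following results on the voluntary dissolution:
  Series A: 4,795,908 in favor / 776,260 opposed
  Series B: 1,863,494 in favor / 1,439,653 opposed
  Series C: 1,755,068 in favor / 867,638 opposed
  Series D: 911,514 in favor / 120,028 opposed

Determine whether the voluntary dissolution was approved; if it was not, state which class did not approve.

Not approved — the Series A shares did not give the required vote.

Series A: 4/5 of 5996778 = 4797422.40, rounded up to 4797423; 4,797,423 required, 4,795,908 in favor — not approved.
Series B: a majority of 3726987 is 1863494; 1,863,494 required, 1,863,494 in favor — approved.
Series C: 2/3 of 2632509 = 1755006; 1,755,006 required, 1,755,068 in favor — approved.
Series D: 3/4 of 1214839 = 911129.25, rounded up to 911130; 911,130 required, 911,514 in favor — approved.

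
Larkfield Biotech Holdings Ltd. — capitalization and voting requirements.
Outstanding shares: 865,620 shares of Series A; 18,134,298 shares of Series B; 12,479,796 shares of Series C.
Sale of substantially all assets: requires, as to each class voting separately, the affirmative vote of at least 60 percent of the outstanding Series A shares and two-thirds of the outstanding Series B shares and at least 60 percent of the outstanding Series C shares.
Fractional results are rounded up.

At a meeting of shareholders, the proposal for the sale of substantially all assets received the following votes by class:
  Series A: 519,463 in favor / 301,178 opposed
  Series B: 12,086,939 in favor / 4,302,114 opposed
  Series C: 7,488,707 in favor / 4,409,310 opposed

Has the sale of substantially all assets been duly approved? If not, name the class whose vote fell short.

Not approved — the Series B shares did not give the required vote.

Series A: 3/5 of 865620 = 519372; 519,372 required, 519,463 in favor — approved.
Series B: 2/3 of 18134298 = 12089532; 12,089,532 required, 12,086,939 in favor — not approved.
Series C: 3/5 of 12479796 = 7487877.60, rounded up to 7487878; 7,487,878 required, 7,488,707 in favor — approved.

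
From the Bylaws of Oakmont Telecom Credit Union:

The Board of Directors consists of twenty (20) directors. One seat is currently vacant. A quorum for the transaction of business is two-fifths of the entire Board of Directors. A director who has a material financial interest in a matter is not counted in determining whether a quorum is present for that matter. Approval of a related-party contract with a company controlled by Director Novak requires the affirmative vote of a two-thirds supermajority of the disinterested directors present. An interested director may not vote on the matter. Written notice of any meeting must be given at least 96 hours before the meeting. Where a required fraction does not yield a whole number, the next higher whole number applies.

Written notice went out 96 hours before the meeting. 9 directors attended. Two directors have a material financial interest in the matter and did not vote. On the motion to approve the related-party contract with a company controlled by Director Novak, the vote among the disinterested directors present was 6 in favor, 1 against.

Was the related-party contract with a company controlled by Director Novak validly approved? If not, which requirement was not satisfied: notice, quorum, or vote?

Notice: 96 hours given; 96 required (96 ≥ 96). Satisfied.
Quorum: 9 present, but the 2 interested directors do not count, leaving 7. Quorum is 8. Not satisfied.
Vote: the related-party contract with a company controlled by Director Novak requires two-thirds of the disinterested directors present (9 − 2 = 7). 2/3 of 7 = 4.67, rounded up to 5, so 5 affirmative votes are needed; 6 voted in favor. Satisfied. (Moot — without a quorum no business can be validly transacted.)

Invalid — quorum requirement not satisfied.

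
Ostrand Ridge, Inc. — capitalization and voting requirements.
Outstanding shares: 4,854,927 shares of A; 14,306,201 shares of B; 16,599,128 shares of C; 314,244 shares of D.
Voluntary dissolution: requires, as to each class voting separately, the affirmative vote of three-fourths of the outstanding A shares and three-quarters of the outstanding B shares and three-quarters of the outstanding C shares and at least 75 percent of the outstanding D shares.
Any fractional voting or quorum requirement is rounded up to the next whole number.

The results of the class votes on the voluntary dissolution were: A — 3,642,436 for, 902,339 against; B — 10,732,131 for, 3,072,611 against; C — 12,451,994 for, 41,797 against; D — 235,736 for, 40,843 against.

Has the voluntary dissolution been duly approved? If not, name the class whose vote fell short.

Approved — every class gave the required vote.

A: 3/4 of 4854927 = 3641195.25, rounded up to 3641196; 3,641,196 required, 3,642,436 in favor — approved.
B: 3/4 of 14306201 = 10729650.75, rounded up to 10729651; 10,729,651 required, 10,732,131 in favor — approved.
C: 3/4 of 16599128 = 12449346; 12,449,346 required, 12,451,994 in favor — approved.
D: 3/4 of 314244 = 235683; 235,683 required, 235,736 in favor — approved.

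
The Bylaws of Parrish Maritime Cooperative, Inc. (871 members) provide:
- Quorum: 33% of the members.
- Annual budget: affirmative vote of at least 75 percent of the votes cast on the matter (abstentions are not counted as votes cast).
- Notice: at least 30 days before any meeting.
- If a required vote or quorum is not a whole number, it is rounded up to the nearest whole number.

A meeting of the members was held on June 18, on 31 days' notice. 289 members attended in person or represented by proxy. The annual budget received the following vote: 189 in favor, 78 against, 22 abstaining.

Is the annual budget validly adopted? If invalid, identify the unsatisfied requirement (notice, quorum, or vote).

Invalid — vote requirement not satisfied.

Notice: 31 days given; 30 required. Satisfied.
Quorum: 33% of 871 = 287.43, rounded up to 288; 289 present. Satisfied.
Vote: requires three-fourths of the votes cast (289 − 22 abstaining = 267); 3/4 of 267 = 200.25, rounded up to 201, so 201 needed; 189 in favor. Not satisfied.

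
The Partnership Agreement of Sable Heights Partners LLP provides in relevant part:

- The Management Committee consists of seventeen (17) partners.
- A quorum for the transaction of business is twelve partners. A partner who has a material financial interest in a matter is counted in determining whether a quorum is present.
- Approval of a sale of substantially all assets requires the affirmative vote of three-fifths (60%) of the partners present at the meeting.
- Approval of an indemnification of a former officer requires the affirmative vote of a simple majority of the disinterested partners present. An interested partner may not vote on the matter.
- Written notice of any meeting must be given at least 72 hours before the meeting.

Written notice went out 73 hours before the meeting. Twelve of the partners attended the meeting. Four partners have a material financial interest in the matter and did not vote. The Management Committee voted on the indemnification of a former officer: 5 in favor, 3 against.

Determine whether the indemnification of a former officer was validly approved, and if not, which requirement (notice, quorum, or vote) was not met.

Valid — all requirements satisfied.

Notice: 73 hours given; 72 required (73 ≥ 72). Satisfied.
Quorum: 12 present (interested partners count toward quorum); quorum is 12. Satisfied.
Vote: the indemnification of a former officer requires a majority of the disinterested partners present (12 − 4 = 8). A majority of 8 is 5, so 5 affirmative votes are needed; 5 voted in favor. Satisfied.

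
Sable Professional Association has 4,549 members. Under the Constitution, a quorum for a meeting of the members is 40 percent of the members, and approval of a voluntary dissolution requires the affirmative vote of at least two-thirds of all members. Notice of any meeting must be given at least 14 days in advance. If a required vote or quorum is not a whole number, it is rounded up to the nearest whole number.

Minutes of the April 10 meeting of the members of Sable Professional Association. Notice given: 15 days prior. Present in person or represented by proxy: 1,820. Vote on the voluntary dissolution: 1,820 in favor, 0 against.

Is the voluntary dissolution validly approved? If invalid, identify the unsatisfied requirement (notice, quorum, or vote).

Invalid — vote requirement not satisfied.

Notice: 15 days given; 14 required. Satisfied.
Quorum: 40% of 4,549 = 1,819.60, rounded up to 1,820; 1,820 present. Satisfied.
Vote: requires two-thirds of all members (4,549); 2/3 of 4549 = 3032.67, rounded up to 3033, so 3,033 needed; 1,820 in favor. Not satisfied.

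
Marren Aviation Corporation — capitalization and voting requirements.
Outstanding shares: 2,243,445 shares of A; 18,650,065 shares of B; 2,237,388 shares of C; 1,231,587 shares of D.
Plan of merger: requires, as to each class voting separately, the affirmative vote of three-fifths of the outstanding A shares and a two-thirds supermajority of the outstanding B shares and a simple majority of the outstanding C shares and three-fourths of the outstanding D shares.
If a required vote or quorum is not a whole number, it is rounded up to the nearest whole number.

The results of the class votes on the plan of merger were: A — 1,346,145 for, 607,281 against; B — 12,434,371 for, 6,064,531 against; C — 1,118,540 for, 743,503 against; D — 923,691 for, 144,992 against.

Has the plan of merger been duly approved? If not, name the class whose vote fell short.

Not approved — the C shares did not give the required vote.

A: 3/5 of 2243445 = 1346067; 1,346,067 required, 1,346,145 in favor — approved.
B: 2/3 of 18650065 = 12433376.67, rounded up to 12433377; 12,433,377 required, 12,434,371 in favor — approved.
C: a majority of 2237388 is 1118695; 1,118,695 required, 1,118,540 in favor — not approved.
D: 3/4 of 1231587 = 923690.25, rounded up to 923691; 923,691 required, 923,691 in favor — approved.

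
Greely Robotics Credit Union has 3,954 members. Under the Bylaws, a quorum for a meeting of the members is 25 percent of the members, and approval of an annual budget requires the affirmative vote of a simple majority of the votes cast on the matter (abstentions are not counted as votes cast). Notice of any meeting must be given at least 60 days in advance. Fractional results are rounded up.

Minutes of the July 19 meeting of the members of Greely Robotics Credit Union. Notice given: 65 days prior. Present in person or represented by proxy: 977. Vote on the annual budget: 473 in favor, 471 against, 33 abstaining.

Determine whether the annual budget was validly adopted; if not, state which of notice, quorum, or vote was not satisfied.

Invalid — quorum requirement not satisfied.

Notice: 65 days given; 60 required. Satisfied.
Quorum: 25% of 3,954 = 988.50, rounded up to 989; 977 present. Not satisfied.
Vote: requires a majority of the votes cast (977 − 33 abstaining = 944); a majority of 944 is 473, so 473 needed; 473 in favor. Satisfied.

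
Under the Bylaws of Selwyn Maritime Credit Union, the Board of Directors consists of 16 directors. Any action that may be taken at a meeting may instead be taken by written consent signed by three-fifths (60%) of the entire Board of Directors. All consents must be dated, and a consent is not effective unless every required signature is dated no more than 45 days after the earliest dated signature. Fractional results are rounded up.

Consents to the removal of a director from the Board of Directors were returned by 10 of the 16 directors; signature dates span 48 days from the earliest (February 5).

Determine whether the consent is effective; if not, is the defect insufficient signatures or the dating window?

Not effective — dating-window requirement not satisfied.

Signatures required: three-fifths (60%) of 16 — 3/5 of 16 = 9.60, rounded up to 10, so 10 needed; 10 signed. Sufficient.
Dating window: the latest signature is 48 days after the earliest; the limit is 45 days. Outside the window.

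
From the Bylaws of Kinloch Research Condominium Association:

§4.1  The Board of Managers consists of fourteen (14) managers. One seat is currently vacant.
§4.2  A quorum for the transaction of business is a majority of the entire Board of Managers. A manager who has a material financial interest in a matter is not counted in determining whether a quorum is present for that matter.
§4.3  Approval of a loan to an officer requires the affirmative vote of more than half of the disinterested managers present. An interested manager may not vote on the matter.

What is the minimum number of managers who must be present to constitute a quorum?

8

A majority of 14 is 8.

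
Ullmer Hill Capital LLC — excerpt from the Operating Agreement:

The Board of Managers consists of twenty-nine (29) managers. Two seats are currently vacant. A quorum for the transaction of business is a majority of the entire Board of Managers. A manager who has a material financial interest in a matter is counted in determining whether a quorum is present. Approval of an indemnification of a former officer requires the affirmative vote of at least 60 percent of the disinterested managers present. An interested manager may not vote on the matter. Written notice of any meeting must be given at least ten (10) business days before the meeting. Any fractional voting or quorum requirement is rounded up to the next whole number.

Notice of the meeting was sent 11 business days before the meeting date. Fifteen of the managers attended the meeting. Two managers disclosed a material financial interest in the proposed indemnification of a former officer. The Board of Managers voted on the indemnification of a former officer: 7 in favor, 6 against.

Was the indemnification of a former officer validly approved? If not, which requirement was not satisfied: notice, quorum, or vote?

Notice: 11 business days given; 10 required (11 ≥ 10). Satisfied.
Quorum: 15 present (interested managers count toward quorum); quorum is 15. Satisfied.
Vote: the indemnification of a former officer requires three-fifths of the disinterested managers present (15 − 2 = 13). 3/5 of 13 = 7.80, rounded up to 8, so 8 affirmative votes are needed; 7 voted in favor. Not satisfied.

Invalid — vote requirement not satisfied.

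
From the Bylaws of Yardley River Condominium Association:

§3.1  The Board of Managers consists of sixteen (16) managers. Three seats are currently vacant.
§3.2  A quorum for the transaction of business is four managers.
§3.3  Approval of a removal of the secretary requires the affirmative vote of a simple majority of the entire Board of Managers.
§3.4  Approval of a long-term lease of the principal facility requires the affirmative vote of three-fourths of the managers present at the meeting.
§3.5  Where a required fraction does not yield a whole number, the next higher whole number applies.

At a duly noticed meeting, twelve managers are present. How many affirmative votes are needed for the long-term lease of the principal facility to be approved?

The long-term lease of the principal facility requires three-fourths of the managers present (12).
3/4 of 12 = 9.

9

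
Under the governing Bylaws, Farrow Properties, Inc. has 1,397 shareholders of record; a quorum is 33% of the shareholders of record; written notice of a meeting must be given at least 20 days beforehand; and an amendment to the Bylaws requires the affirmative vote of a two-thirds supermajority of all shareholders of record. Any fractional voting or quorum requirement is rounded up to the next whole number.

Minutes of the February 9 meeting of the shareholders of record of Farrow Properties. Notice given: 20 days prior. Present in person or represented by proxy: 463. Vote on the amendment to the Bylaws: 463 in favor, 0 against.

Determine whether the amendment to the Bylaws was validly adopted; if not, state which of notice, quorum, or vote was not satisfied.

Notice: 20 days given; 20 required. Satisfied.
Quorum: 33% of 1,397 = 461.01, rounded up to 462; 463 present. Satisfied.
Vote: requires two-thirds of all shareholders of record (1,397); 2/3 of 1397 = 931.33, rounded up to 932, so 932 needed; 463 in favor. Not satisfied.

Invalid — vote requirement not satisfied.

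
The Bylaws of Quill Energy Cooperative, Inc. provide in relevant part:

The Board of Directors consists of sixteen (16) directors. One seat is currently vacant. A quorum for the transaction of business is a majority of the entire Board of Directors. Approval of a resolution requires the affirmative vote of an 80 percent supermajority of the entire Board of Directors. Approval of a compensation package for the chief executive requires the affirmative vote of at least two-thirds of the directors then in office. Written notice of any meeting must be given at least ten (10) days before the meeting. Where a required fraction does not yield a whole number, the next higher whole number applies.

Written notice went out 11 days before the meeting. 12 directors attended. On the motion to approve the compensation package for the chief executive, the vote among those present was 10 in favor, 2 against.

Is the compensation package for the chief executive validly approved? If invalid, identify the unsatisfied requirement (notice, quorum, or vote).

Valid — all requirements satisfied.

Notice: 11 days given; 10 required (11 ≥ 10). Satisfied.
Quorum: 12 present; quorum is 9. Satisfied.
Vote: the compensation package for the chief executive requires two-thirds of the directors then in office (15). 2/3 of 15 = 10, so 10 affirmative votes are needed; 10 voted in favor. Satisfied.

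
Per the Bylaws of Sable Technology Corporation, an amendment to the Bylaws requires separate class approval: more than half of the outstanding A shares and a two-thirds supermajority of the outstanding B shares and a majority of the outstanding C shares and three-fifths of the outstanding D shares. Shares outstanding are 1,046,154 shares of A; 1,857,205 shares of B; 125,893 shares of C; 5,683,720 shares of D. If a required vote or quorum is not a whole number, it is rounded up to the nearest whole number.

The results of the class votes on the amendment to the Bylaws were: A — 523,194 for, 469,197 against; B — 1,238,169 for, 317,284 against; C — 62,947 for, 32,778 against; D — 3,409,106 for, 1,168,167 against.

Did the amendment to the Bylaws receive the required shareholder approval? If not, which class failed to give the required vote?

A: a majority of 1046154 is 523078; 523,078 required, 523,194 in favor — approved.
B: 2/3 of 1857205 = 1238136.67, rounded up to 1238137; 1,238,137 required, 1,238,169 in favor — approved.
C: a majority of 125893 is 62947; 62,947 required, 62,947 in favor — approved.
D: 3/5 of 5683720 = 3410232; 3,410,232 required, 3,409,106 in favor — not approved.

Not approved — the D shares did not give the required vote.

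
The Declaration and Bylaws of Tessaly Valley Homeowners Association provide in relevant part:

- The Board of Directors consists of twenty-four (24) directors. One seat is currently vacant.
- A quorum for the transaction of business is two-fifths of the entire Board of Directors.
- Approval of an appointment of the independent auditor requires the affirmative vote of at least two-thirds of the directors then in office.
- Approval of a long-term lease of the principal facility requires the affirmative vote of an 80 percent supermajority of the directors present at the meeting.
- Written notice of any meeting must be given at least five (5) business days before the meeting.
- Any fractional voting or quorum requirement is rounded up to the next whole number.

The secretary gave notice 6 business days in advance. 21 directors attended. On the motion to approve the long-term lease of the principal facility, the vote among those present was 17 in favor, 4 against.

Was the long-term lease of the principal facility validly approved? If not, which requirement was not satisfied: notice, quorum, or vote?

Valid — all requirements satisfied.

Notice: 6 business days given; 5 required (6 ≥ 5). Satisfied.
Quorum: 21 present; quorum is 10. Satisfied.
Vote: the long-term lease of the principal facility requires four-fifths of the directors present (21). 4/5 of 21 = 16.80, rounded up to 17, so 17 affirmative votes are needed; 17 voted in favor. Satisfied.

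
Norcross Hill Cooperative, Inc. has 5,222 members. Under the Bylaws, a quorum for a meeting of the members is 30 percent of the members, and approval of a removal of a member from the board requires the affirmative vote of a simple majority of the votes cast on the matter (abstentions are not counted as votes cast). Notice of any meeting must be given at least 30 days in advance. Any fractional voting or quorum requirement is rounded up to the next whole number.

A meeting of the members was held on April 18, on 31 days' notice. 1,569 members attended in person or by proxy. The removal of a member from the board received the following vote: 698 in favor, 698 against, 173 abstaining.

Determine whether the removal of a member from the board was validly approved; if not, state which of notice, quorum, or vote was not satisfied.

Invalid — vote requirement not satisfied.

Notice: 31 days given; 30 required. Satisfied.
Quorum: 30% of 5,222 = 1,566.60, rounded up to 1,567; 1,569 present. Satisfied.
Vote: requires a majority of the votes cast (1,569 − 173 abstaining = 1,396); a majority of 1396 is 699, so 699 needed; 698 in favor. Not satisfied.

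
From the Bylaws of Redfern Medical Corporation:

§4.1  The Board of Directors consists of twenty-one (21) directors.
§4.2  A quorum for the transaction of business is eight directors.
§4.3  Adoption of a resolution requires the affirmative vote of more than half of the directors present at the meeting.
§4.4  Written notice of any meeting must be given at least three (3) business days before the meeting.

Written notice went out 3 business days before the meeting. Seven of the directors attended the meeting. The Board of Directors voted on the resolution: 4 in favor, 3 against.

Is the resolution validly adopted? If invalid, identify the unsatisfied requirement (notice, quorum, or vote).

Invalid — quorum requirement not satisfied.

Notice: 3 business days given; 3 required (3 ≥ 3). Satisfied.
Quorum: 7 present; quorum is 8. Not satisfied.
Vote: the resolution requires a majority of the directors present (7). A majority of 7 is 4, so 4 affirmative votes are needed; 4 voted in favor. Satisfied. (Moot — without a quorum no business can be validly transacted.)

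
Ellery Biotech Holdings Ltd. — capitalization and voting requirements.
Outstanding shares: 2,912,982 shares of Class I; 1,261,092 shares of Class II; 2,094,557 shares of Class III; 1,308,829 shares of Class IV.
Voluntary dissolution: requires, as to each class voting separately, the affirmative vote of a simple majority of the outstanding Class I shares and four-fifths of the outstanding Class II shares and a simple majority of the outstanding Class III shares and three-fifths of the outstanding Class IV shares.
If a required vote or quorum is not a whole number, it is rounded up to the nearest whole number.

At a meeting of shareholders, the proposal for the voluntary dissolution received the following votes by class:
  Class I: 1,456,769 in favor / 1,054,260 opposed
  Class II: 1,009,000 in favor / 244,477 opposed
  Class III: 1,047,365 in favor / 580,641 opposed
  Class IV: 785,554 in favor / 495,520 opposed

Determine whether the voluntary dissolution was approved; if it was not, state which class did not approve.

Approved — every class gave the required vote.

Class I: a majority of 2912982 is 1456492; 1,456,492 required, 1,456,769 in favor — approved.
Class II: 4/5 of 1261092 = 1008873.60, rounded up to 1008874; 1,008,874 required, 1,009,000 in favor — approved.
Class III: a majority of 2094557 is 1047279; 1,047,279 required, 1,047,365 in favor — approved.
Class IV: 3/5 of 1308829 = 785297.40, rounded up to 785298; 785,298 required, 785,554 in favor — approved.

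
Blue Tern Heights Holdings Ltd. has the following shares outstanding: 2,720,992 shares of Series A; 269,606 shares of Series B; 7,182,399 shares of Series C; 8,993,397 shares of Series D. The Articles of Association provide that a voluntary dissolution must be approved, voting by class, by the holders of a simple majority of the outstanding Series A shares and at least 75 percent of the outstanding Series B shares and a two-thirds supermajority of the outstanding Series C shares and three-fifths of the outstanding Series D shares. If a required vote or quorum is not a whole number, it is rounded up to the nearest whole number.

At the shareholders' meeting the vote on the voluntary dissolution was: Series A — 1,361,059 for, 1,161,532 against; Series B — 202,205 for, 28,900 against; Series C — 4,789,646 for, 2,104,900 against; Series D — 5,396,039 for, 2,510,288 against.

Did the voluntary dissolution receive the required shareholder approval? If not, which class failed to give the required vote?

Series A: a majority of 2720992 is 1360497; 1,360,497 required, 1,361,059 in favor — approved.
Series B: 3/4 of 269606 = 202204.50, rounded up to 202205; 202,205 required, 202,205 in favor — approved.
Series C: 2/3 of 7182399 = 4788266; 4,788,266 required, 4,789,646 in favor — approved.
Series D: 3/5 of 8993397 = 5396038.20, rounded up to 5396039; 5,396,039 required, 5,396,039 in favor — approved.

Approved — every class gave the required vote.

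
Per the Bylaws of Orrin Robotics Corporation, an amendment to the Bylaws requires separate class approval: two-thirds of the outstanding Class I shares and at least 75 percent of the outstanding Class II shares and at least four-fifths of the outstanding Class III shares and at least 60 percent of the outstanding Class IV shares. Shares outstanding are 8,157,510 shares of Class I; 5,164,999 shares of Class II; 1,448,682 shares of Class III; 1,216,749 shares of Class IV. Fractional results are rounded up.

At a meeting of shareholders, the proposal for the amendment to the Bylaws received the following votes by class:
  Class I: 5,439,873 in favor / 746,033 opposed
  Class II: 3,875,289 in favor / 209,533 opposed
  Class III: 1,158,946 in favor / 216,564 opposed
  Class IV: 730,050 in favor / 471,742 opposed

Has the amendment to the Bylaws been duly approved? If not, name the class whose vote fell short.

Approved — every class gave the required vote.

Class I: 2/3 of 8157510 = 5438340; 5,438,340 required, 5,439,873 in favor — approved.
Class II: 3/4 of 5164999 = 3873749.25, rounded up to 3873750; 3,873,750 required, 3,875,289 in favor — approved.
Class III: 4/5 of 1448682 = 1158945.60, rounded up to 1158946; 1,158,946 required, 1,158,946 in favor — approved.
Class IV: 3/5 of 1216749 = 730049.40, rounded up to 730050; 730,050 required, 730,050 in favor — approved.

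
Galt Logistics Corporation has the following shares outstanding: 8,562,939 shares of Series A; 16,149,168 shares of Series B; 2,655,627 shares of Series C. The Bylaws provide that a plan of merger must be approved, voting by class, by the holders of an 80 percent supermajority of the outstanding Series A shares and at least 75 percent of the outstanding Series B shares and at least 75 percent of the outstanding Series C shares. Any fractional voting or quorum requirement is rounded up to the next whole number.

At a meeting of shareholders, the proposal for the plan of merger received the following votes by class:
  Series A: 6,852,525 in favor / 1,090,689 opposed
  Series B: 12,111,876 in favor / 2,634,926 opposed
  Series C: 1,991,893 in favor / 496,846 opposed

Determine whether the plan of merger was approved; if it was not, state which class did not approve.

Approved — every class gave the required vote.

Series A: 4/5 of 8562939 = 6850351.20, rounded up to 6850352; 6,850,352 required, 6,852,525 in favor — approved.
Series B: 3/4 of 16149168 = 12111876; 12,111,876 required, 12,111,876 in favor — approved.
Series C: 3/4 of 2655627 = 1991720.25, rounded up to 1991721; 1,991,721 required, 1,991,893 in favor — approved.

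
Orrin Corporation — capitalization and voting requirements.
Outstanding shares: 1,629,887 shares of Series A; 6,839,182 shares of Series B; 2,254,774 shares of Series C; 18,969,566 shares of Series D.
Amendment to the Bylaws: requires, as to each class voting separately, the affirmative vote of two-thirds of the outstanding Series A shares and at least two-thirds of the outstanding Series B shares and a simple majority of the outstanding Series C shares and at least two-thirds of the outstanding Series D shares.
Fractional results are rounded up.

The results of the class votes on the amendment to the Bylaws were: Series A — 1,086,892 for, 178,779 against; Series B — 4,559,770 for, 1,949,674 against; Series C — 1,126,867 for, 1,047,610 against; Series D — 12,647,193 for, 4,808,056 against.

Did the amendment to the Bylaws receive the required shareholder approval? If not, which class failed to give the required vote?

Not approved — the Series C shares did not give the required vote.

Series A: 2/3 of 1629887 = 1086591.33, rounded up to 1086592; 1,086,592 required, 1,086,892 in favor — approved.
Series B: 2/3 of 6839182 = 4559454.67, rounded up to 4559455; 4,559,455 required, 4,559,770 in favor — approved.
Series C: a majority of 2254774 is 1127388; 1,127,388 required, 1,126,867 in favor — not approved.
Series D: 2/3 of 18969566 = 12646377.33, rounded up to 12646378; 12,646,378 required, 12,647,193 in favor — approved.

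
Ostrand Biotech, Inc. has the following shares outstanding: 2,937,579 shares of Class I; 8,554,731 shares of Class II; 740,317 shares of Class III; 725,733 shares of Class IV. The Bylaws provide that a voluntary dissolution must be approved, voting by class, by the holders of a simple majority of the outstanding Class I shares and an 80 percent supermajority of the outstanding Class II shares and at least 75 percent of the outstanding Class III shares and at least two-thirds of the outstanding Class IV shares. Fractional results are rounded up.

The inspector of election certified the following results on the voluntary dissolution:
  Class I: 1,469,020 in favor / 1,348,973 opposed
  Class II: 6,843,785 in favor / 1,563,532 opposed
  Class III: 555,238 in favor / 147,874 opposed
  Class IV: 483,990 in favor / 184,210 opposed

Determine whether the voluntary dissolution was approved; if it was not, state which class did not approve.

Class I: a majority of 2937579 is 1468790; 1,468,790 required, 1,469,020 in favor — approved.
Class II: 4/5 of 8554731 = 6843784.80, rounded up to 6843785; 6,843,785 required, 6,843,785 in favor — approved.
Class III: 3/4 of 740317 = 555237.75, rounded up to 555238; 555,238 required, 555,238 in favor — approved.
Class IV: 2/3 of 725733 = 483822; 483,822 required, 483,990 in favor — approved.

Approved — every class gave the required vote.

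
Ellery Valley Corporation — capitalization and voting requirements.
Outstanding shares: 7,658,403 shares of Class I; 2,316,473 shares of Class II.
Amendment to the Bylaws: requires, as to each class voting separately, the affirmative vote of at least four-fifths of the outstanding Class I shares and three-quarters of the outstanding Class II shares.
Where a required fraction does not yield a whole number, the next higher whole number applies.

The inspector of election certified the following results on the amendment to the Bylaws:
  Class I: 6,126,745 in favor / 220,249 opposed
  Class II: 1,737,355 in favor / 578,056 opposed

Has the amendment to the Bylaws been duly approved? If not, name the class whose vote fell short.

Approved — every class gave the required vote.

Class I: 4/5 of 7658403 = 6126722.40, rounded up to 6126723; 6,126,723 required, 6,126,745 in favor — approved.
Class II: 3/4 of 2316473 = 1737354.75, rounded up to 1737355; 1,737,355 required, 1,737,355 in favor — approved.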